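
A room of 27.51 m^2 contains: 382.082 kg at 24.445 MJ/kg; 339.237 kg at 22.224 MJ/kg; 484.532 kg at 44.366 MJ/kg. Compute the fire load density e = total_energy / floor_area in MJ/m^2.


Total energy = 382.082*24.445 + 339.237*22.224 + 484.532*44.366
= 9339.994 + 7539.203 + 21496.75
= 38375.94 MJ
e = 38375.94 / 27.51 = 1395.0 MJ/m^2

1395.0 MJ/m^2


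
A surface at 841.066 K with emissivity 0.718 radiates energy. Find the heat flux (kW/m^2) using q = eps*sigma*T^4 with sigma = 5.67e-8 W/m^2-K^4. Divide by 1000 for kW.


T^4 = 5.0040e+11
q = 0.718 * 5.67e-8 * 5.0040e+11 / 1000 = 20.372 kW/m^2

20.372 kW/m^2


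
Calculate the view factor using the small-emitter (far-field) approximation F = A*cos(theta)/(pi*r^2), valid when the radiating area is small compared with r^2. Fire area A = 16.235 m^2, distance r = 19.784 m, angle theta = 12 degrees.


cos(12 deg) = 0.97815
pi*r^2 = 1229.6
F = 16.235 * 0.97815 / 1229.6 = 0.012915

0.012915


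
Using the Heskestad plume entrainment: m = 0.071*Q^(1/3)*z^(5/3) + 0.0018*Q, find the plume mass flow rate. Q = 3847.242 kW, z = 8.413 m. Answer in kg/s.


Q^(1/3) = 15.669
z^(5/3) = 34.800
First term = 0.071 * 15.669 * 34.800 = 38.716
Second term = 0.0018 * 3847.242 = 6.9250
m = 45.641 kg/s

45.641 kg/s


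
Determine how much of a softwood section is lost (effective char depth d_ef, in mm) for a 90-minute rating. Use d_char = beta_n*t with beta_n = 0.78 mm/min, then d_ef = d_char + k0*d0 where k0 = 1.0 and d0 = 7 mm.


d_char = 0.78 * 90 = 70.2 mm
d_ef = 70.2 + 1.0*7 = 77.2 mm

77.2 mm


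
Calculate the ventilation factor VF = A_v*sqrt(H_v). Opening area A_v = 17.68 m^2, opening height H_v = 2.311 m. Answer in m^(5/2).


sqrt(H_v) = 1.5202
VF = 17.68 * 1.5202 = 26.877 m^(5/2)

26.877 m^(5/2)


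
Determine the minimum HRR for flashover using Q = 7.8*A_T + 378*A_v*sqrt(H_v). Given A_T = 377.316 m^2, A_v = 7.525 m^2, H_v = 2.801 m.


7.8*A_T = 2943.1
sqrt(H_v) = 1.6736
378*A_v*sqrt(H_v) = 4760.5
Q = 2943.1 + 4760.5 = 7703.6 kW

7703.6 kW


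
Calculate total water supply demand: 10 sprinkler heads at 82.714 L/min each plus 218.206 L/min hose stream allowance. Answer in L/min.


Sprinkler demand = 10 * 82.714 = 827.14 L/min
Total = 827.14 + 218.206 = 1045.346 L/min

1045.346 L/min


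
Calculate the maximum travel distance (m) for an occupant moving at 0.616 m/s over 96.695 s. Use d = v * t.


d = 0.616 * 96.695 = 59.564 m

59.564 m


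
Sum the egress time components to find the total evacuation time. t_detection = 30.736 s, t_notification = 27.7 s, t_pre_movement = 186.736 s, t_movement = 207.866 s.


Total = 30.736 + 27.7 + 186.736 + 207.866 = 453.038 s

453.038 s


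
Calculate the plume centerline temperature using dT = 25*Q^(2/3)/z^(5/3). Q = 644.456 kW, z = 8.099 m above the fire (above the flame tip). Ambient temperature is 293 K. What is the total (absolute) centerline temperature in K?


Q^(2/3) = 74.610
z^(5/3) = 32.663
dT = 25 * 74.610 / 32.663 = 57.106 K
T = 293 + 57.106 = 350.11 K

350.11 K


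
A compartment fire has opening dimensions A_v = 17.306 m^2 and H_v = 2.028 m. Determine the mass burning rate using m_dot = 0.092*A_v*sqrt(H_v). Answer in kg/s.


sqrt(H_v) = 1.4241
m_dot = 0.092 * 17.306 * 1.4241 = 2.2673 kg/s

2.2673 kg/s


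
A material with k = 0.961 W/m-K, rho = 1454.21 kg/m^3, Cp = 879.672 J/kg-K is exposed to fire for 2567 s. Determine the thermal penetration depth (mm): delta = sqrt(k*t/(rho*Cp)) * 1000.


alpha = 0.961 / (1454.21 * 879.672) = 7.5123e-07 m^2/s
alpha * t = 0.0019284
delta = sqrt(0.0019284) * 1000 = 43.914 mm

43.914 mm


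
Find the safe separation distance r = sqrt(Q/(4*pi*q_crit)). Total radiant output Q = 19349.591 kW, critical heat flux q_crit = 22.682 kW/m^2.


4*pi*q_crit = 285.03
Q/(4*pi*q_crit) = 67.886
r = sqrt(67.886) = 8.2393 m

8.2393 m


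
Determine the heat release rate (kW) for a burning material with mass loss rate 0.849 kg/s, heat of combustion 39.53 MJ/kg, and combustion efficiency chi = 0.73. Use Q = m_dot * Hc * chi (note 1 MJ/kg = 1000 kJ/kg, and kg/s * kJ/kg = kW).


Hc = 39.53 MJ/kg = 39.53 * 1000 kJ/kg = 39530 kJ/kg
Q = 0.849 kg/s * 39530 kJ/kg * 0.73 = 24500 kW

24500 kW


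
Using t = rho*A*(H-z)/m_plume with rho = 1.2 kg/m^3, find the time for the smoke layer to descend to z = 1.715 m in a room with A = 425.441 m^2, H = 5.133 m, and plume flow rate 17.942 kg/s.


H - z = 3.418 m
t = 1.2 * 425.441 * 3.418 / 17.942 = 97.257 s

97.257 s


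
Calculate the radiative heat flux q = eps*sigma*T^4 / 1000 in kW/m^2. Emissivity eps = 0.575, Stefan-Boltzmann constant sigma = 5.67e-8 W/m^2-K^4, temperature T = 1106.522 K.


T^4 = 1.4991e+12
q = 0.575 * 5.67e-8 * 1.4991e+12 / 1000 = 48.875 kW/m^2

48.875 kW/m^2


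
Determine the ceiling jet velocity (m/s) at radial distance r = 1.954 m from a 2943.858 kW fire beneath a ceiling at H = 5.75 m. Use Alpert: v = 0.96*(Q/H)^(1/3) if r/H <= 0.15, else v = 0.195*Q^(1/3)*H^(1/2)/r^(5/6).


r/H = 1.954 / 5.75 = 0.33983
r/H > 0.15, so v = 0.195*Q^(1/3)*H^(1/2)/r^(5/6)
Q^(1/3) = 14.332
H^(1/2) = 2.3979
r^(5/6) = 1.7476
v = 0.195 * 14.332 * 2.3979 / 1.7476 = 3.8347 m/s

3.8347 m/s


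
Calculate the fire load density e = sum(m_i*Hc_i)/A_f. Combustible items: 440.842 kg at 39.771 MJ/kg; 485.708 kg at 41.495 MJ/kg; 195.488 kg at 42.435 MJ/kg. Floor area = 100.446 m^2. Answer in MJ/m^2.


Total energy = 440.842*39.771 + 485.708*41.495 + 195.488*42.435
= 17532.73 + 20154.45 + 8295.533
= 45982.71 MJ
e = 45982.71 / 100.446 = 457.79 MJ/m^2

457.79 MJ/m^2


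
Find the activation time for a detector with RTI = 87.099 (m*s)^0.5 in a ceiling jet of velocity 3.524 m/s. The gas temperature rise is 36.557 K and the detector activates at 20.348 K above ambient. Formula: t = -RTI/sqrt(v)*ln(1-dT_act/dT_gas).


dT_act/dT_gas = 0.55661
ln(1 - 0.55661) = -0.81331
t = -87.099 / sqrt(3.524) * -0.81331 = 37.735 s

37.735 s


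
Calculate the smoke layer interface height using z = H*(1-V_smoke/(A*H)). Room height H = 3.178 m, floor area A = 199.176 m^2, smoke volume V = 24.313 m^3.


V/(A*H) = 0.038410
1 - 0.038410 = 0.96159
z = 3.178 * 0.96159 = 3.0559 m

3.0559 m


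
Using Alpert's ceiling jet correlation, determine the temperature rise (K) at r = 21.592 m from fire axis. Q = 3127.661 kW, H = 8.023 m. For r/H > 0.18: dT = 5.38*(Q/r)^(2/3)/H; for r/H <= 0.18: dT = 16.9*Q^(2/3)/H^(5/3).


r/H = 21.592 / 8.023 = 2.6913
r/H > 0.18, so dT = 5.38*(Q/r)^(2/3)/H
Q/r = 144.85
(Q/r)^(2/3) = 27.581
dT = 5.38 * 27.581 / 8.023 = 18.495 K

18.495 K


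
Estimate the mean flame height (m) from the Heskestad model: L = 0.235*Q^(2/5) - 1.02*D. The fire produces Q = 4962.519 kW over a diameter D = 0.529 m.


Q^(2/5) = 30.080
0.235 * Q^(2/5) = 7.0688
1.02 * D = 0.53958
L = 6.5293 m

6.5293 m


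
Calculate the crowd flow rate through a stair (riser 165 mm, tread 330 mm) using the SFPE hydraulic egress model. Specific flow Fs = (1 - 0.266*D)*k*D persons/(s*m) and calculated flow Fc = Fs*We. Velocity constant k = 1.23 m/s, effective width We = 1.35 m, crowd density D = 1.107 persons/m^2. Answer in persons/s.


1 - 0.266*D = 1 - 0.266*1.107 = 0.70554
Fs = 0.70554 * 1.23 * 1.107 = 0.96067 persons/(s*m)
Fc = 0.96067 * 1.35 = 1.2969 persons/s

1.2969 persons/s


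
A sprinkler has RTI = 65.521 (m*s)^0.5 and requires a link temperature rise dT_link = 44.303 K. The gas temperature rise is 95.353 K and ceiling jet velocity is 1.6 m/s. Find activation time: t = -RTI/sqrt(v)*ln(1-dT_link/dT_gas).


dT_link/dT_gas = 0.46462
ln(1 - 0.46462) = -0.62478
t = -65.521 / sqrt(1.6) * -0.62478 = 32.363 s

32.363 s


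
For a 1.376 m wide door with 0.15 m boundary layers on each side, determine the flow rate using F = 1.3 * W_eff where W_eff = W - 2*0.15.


W_eff = 1.376 - 0.30 = 1.076 m
F = 1.3 * 1.076 = 1.3988 persons/s

1.3988 persons/s


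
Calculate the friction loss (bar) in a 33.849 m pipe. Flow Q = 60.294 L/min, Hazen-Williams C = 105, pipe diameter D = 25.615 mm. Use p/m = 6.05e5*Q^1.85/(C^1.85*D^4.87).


Q^1.85 = 1965.7
C^1.85 = 5485.3
D^4.87 = 7233817
p/m = 0.029971 bar/m
p_total = 0.029971 * 33.849 = 1.0145 bar

1.0145 bar


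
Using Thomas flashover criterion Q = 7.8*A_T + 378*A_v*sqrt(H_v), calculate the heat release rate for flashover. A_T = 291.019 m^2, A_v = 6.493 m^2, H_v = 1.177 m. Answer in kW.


7.8*A_T = 2269.9
sqrt(H_v) = 1.0849
378*A_v*sqrt(H_v) = 2662.7
Q = 2269.9 + 2662.7 = 4932.7 kW

4932.7 kW


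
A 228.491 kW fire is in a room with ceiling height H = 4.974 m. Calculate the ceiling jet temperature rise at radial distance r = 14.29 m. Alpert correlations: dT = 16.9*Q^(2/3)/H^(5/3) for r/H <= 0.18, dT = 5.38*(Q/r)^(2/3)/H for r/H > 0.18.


r/H = 14.29 / 4.974 = 2.8729
r/H > 0.18, so dT = 5.38*(Q/r)^(2/3)/H
Q/r = 15.990
(Q/r)^(2/3) = 6.3468
dT = 5.38 * 6.3468 / 4.974 = 6.8649 K

6.8649 K


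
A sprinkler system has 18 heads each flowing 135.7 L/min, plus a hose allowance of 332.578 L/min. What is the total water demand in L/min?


Sprinkler demand = 18 * 135.7 = 2442.6 L/min
Total = 2442.6 + 332.578 = 2775.178 L/min

2775.178 L/min


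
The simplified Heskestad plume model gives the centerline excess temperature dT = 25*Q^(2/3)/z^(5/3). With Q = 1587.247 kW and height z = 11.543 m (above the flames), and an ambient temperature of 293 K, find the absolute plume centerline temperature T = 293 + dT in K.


Q^(2/3) = 136.07
z^(5/3) = 58.956
dT = 25 * 136.07 / 58.956 = 57.699 K
T = 293 + 57.699 = 350.70 K

350.70 K


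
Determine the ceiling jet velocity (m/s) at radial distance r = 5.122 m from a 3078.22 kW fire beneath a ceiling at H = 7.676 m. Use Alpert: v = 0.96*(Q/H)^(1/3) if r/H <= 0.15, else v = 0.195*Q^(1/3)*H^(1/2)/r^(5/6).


r/H = 5.122 / 7.676 = 0.66727
r/H > 0.15, so v = 0.195*Q^(1/3)*H^(1/2)/r^(5/6)
Q^(1/3) = 14.547
H^(1/2) = 2.7706
r^(5/6) = 3.9012
v = 0.195 * 14.547 * 2.7706 / 3.9012 = 2.0145 m/s

2.0145 m/s


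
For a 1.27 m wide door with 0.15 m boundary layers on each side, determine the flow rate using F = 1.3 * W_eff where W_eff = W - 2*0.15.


W_eff = 1.27 - 0.30 = 0.97 m
F = 1.3 * 0.97 = 1.261 persons/s

1.261 persons/s


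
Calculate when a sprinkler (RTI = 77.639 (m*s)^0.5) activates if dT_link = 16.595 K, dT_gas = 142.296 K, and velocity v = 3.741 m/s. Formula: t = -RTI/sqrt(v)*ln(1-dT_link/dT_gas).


dT_link/dT_gas = 0.11662
ln(1 - 0.11662) = -0.12400
t = -77.639 / sqrt(3.741) * -0.12400 = 4.9776 s

4.9776 s


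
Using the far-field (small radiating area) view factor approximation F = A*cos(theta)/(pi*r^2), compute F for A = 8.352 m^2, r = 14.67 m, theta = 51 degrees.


cos(51 deg) = 0.62932
pi*r^2 = 676.10
F = 8.352 * 0.62932 / 676.10 = 0.0077741

0.0077741


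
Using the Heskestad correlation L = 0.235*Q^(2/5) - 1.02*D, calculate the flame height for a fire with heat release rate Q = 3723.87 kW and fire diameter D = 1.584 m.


Q^(2/5) = 26.816
0.235 * Q^(2/5) = 6.3018
1.02 * D = 1.6157
L = 4.6861 m

4.6861 m


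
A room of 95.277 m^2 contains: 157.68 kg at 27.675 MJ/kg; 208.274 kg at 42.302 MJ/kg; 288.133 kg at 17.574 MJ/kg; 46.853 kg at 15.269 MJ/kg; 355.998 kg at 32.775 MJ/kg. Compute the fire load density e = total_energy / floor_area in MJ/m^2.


Total energy = 157.68*27.675 + 208.274*42.302 + 288.133*17.574 + 46.853*15.269 + 355.998*32.775
= 4363.794 + 8810.407 + 5063.649 + 715.3985 + 11667.83
= 30621.08 MJ
e = 30621.08 / 95.277 = 321.39 MJ/m^2

321.39 MJ/m^2


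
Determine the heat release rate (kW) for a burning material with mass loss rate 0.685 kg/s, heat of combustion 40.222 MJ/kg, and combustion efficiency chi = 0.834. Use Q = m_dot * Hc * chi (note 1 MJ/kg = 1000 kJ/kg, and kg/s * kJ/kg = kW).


Hc = 40.222 MJ/kg = 40.222 * 1000 kJ/kg = 40222 kJ/kg
Q = 0.685 kg/s * 40222 kJ/kg * 0.834 = 22978 kW

22978 kW


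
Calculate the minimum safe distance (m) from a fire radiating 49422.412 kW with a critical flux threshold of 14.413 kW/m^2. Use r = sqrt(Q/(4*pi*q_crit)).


4*pi*q_crit = 181.12
Q/(4*pi*q_crit) = 272.87
r = sqrt(272.87) = 16.519 m

16.519 m


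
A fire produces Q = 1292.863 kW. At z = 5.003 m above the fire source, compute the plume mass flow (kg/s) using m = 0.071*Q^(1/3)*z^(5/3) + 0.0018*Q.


Q^(1/3) = 10.894
z^(5/3) = 14.635
First term = 0.071 * 10.894 * 14.635 = 11.319
Second term = 0.0018 * 1292.863 = 2.3272
m = 13.647 kg/s

13.647 kg/s


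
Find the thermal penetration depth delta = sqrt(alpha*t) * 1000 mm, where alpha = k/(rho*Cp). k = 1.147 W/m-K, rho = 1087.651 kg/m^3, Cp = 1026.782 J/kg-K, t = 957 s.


alpha = 1.147 / (1087.651 * 1026.782) = 1.0271e-06 m^2/s
alpha * t = 0.00098290
delta = sqrt(0.00098290) * 1000 = 31.351 mm

31.351 mm


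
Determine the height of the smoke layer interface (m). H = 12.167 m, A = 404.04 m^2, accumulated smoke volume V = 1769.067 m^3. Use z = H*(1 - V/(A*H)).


V/(A*H) = 0.35986
1 - 0.35986 = 0.64014
z = 12.167 * 0.64014 = 7.7886 m

7.7886 m


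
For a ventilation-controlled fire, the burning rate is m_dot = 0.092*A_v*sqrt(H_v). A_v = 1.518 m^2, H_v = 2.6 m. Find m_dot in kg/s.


sqrt(H_v) = 1.6125
m_dot = 0.092 * 1.518 * 1.6125 = 0.22519 kg/s

0.22519 kg/s


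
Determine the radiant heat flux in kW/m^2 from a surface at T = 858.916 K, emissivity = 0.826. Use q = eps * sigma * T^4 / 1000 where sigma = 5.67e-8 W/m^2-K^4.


T^4 = 5.4426e+11
q = 0.826 * 5.67e-8 * 5.4426e+11 / 1000 = 25.490 kW/m^2

25.490 kW/m^2


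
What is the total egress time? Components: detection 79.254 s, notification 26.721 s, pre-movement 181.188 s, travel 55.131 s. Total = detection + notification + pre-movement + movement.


Total = 79.254 + 26.721 + 181.188 + 55.131 = 342.294 s

342.294 s


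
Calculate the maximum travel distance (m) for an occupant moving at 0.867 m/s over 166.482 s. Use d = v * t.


d = 0.867 * 166.482 = 144.34 m

144.34 m


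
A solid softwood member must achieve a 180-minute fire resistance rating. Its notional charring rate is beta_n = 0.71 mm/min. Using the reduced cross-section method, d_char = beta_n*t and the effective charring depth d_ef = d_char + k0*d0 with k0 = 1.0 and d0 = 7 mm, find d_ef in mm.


d_char = 0.71 * 180 = 127.8 mm
d_ef = 127.8 + 1.0*7 = 134.8 mm

134.8 mm


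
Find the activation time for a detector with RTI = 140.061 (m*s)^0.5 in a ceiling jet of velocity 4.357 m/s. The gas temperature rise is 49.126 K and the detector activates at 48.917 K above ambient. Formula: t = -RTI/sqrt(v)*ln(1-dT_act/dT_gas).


dT_act/dT_gas = 0.99575
ln(1 - 0.99575) = -5.4598
t = -140.061 / sqrt(4.357) * -5.4598 = 366.35 s

366.35 s


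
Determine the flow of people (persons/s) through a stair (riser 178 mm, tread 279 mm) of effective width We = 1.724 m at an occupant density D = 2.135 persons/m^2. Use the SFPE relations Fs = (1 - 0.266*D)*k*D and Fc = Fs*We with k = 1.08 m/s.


1 - 0.266*D = 1 - 0.266*2.135 = 0.43209
Fs = 0.43209 * 1.08 * 2.135 = 0.99631 persons/(s*m)
Fc = 0.99631 * 1.724 = 1.7176 persons/s

1.7176 persons/s


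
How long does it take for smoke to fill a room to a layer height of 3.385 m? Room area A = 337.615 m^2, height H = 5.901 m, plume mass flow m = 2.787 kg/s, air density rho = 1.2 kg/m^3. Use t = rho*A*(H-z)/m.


H - z = 2.516 m
t = 1.2 * 337.615 * 2.516 / 2.787 = 365.74 s

365.74 s


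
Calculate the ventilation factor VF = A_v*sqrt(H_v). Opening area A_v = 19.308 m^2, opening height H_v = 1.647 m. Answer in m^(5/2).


sqrt(H_v) = 1.2834
VF = 19.308 * 1.2834 = 24.779 m^(5/2)

24.779 m^(5/2)


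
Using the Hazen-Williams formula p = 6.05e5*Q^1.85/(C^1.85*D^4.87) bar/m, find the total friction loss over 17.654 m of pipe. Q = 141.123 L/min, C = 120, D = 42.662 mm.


Q^1.85 = 9478.9
C^1.85 = 7022.4
D^4.87 = 8.6756e+07
p/m = 0.0094129 bar/m
p_total = 0.0094129 * 17.654 = 0.16618 bar

0.16618 bar


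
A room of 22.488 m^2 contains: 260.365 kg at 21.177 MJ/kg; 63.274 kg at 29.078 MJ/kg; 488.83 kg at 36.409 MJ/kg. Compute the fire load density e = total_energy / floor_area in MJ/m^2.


Total energy = 260.365*21.177 + 63.274*29.078 + 488.83*36.409
= 5513.750 + 1839.881 + 17797.81
= 25151.44 MJ
e = 25151.44 / 22.488 = 1118.4 MJ/m^2

1118.4 MJ/m^2


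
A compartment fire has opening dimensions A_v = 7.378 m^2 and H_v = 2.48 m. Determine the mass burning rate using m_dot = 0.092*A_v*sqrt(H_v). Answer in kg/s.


sqrt(H_v) = 1.5748
m_dot = 0.092 * 7.378 * 1.5748 = 1.0689 kg/s

1.0689 kg/s


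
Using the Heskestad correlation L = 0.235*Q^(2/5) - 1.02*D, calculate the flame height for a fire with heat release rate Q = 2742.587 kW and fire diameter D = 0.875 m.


Q^(2/5) = 23.728
0.235 * Q^(2/5) = 5.5761
1.02 * D = 0.89250
L = 4.6836 m

4.6836 m


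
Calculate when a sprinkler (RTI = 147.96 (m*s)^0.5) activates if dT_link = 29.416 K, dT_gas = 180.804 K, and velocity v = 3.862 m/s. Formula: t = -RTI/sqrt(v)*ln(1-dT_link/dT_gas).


dT_link/dT_gas = 0.16270
ln(1 - 0.16270) = -0.17757
t = -147.96 / sqrt(3.862) * -0.17757 = 13.369 s

13.369 s


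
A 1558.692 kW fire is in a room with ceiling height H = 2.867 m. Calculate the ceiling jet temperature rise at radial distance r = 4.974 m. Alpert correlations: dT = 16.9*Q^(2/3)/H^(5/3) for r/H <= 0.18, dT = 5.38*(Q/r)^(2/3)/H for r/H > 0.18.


r/H = 4.974 / 2.867 = 1.7349
r/H > 0.18, so dT = 5.38*(Q/r)^(2/3)/H
Q/r = 313.37
(Q/r)^(2/3) = 46.136
dT = 5.38 * 46.136 / 2.867 = 86.575 K

86.575 K


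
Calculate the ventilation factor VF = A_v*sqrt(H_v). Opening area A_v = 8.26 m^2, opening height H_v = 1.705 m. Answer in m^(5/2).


sqrt(H_v) = 1.3058
VF = 8.26 * 1.3058 = 10.786 m^(5/2)

10.786 m^(5/2)


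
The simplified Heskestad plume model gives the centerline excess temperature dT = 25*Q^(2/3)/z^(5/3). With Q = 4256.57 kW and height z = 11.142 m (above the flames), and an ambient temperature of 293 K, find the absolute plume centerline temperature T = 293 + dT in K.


Q^(2/3) = 262.65
z^(5/3) = 55.583
dT = 25 * 262.65 / 55.583 = 118.13 K
T = 293 + 118.13 = 411.13 K

411.13 K


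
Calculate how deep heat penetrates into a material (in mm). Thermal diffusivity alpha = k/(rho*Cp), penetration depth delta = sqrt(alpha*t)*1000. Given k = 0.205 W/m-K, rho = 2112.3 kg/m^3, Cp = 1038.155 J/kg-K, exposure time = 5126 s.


alpha = 0.205 / (2112.3 * 1038.155) = 9.3484e-08 m^2/s
alpha * t = 0.00047920
delta = sqrt(0.00047920) * 1000 = 21.891 mm

21.891 mm


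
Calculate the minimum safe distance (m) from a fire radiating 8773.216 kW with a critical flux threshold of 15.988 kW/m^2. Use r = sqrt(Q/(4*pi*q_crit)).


4*pi*q_crit = 200.91
Q/(4*pi*q_crit) = 43.667
r = sqrt(43.667) = 6.6081 m

6.6081 m


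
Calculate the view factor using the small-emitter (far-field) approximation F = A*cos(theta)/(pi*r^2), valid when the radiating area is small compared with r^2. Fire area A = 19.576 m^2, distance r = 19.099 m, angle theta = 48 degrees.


cos(48 deg) = 0.66913
pi*r^2 = 1146.0
F = 19.576 * 0.66913 / 1146.0 = 0.011430

0.011430


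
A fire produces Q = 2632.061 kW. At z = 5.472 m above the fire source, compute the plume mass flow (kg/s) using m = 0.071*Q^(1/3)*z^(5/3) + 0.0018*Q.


Q^(1/3) = 13.807
z^(5/3) = 16.992
First term = 0.071 * 13.807 * 16.992 = 16.657
Second term = 0.0018 * 2632.061 = 4.7377
m = 21.395 kg/s

21.395 kg/s


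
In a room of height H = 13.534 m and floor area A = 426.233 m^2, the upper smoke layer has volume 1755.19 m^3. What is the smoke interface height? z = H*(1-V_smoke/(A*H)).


V/(A*H) = 0.30426
1 - 0.30426 = 0.69574
z = 13.534 * 0.69574 = 9.4161 m

9.4161 m


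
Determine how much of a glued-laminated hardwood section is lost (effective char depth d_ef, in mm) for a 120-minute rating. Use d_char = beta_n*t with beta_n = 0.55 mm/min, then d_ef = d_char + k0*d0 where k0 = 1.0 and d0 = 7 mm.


d_char = 0.55 * 120 = 66 mm
d_ef = 66 + 1.0*7 = 73 mm

73 mm


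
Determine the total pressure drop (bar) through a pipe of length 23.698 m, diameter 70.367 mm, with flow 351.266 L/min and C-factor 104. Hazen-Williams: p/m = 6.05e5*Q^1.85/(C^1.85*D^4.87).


Q^1.85 = 51218
C^1.85 = 5389.0
D^4.87 = 9.9240e+08
p/m = 0.0057941 bar/m
p_total = 0.0057941 * 23.698 = 0.13731 bar

0.13731 bar


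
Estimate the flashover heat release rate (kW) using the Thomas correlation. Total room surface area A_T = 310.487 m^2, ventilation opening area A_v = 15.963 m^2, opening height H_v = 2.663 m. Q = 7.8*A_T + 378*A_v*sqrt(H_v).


7.8*A_T = 2421.8
sqrt(H_v) = 1.6319
378*A_v*sqrt(H_v) = 9846.7
Q = 2421.8 + 9846.7 = 12269 kW

12269 kW


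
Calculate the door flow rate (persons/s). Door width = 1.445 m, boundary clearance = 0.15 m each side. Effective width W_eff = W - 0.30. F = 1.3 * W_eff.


W_eff = 1.445 - 0.30 = 1.145 m
F = 1.3 * 1.145 = 1.4885 persons/s

1.4885 persons/s


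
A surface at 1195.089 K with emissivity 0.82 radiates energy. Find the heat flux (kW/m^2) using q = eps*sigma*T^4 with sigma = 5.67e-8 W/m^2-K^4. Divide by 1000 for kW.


T^4 = 2.0399e+12
q = 0.82 * 5.67e-8 * 2.0399e+12 / 1000 = 94.841 kW/m^2

94.841 kW/m^2


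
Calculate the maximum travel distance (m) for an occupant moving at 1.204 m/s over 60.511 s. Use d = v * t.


d = 1.204 * 60.511 = 72.855 m

72.855 m


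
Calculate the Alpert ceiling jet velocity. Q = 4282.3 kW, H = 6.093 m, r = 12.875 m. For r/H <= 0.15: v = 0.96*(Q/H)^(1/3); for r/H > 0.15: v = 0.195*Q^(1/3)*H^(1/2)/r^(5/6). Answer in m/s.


r/H = 12.875 / 6.093 = 2.1131
r/H > 0.15, so v = 0.195*Q^(1/3)*H^(1/2)/r^(5/6)
Q^(1/3) = 16.239
H^(1/2) = 2.4684
r^(5/6) = 8.4099
v = 0.195 * 16.239 * 2.4684 / 8.4099 = 0.92944 m/s

0.92944 m/s


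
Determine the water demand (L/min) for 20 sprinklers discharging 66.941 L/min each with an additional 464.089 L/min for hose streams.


Sprinkler demand = 20 * 66.941 = 1338.82 L/min
Total = 1338.82 + 464.089 = 1802.909 L/min

1802.909 L/min


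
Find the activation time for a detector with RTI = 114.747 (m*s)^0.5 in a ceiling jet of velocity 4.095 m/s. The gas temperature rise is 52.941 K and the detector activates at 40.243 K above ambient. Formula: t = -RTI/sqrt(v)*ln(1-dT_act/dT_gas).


dT_act/dT_gas = 0.76015
ln(1 - 0.76015) = -1.4277
t = -114.747 / sqrt(4.095) * -1.4277 = 80.958 s

80.958 s


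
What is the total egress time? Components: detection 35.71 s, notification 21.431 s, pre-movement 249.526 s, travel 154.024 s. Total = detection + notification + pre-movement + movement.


Total = 35.71 + 21.431 + 249.526 + 154.024 = 460.691 s

460.691 s


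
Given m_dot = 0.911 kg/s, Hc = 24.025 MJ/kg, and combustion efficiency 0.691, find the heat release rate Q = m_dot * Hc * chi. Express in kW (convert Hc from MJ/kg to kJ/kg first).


Hc = 24.025 MJ/kg = 24.025 * 1000 kJ/kg = 24025 kJ/kg
Q = 0.911 kg/s * 24025 kJ/kg * 0.691 = 15124 kW

15124 kW


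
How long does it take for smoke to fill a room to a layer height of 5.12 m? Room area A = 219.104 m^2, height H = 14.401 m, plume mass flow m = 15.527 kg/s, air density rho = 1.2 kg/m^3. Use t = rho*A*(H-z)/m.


H - z = 9.281 m
t = 1.2 * 219.104 * 9.281 / 15.527 = 157.16 s

157.16 s


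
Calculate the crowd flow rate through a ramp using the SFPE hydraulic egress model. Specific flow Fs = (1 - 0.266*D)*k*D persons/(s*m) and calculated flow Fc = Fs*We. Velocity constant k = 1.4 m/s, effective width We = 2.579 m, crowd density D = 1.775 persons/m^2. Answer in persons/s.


1 - 0.266*D = 1 - 0.266*1.775 = 0.52785
Fs = 0.52785 * 1.4 * 1.775 = 1.3117 persons/(s*m)
Fc = 1.3117 * 2.579 = 3.3829 persons/s

3.3829 persons/s


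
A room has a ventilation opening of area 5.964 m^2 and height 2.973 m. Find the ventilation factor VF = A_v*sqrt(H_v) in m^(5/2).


sqrt(H_v) = 1.7242
VF = 5.964 * 1.7242 = 10.283 m^(5/2)

10.283 m^(5/2)


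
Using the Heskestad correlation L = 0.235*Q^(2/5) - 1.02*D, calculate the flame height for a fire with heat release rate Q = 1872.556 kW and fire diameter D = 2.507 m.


Q^(2/5) = 20.369
0.235 * Q^(2/5) = 4.7868
1.02 * D = 2.5571
L = 2.2296 m

2.2296 m


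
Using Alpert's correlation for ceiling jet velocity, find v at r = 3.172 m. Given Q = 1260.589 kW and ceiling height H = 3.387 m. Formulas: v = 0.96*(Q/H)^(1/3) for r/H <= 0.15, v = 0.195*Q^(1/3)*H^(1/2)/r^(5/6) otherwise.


r/H = 3.172 / 3.387 = 0.93652
r/H > 0.15, so v = 0.195*Q^(1/3)*H^(1/2)/r^(5/6)
Q^(1/3) = 10.803
H^(1/2) = 1.8404
r^(5/6) = 2.6168
v = 0.195 * 10.803 * 1.8404 / 2.6168 = 1.4815 m/s

1.4815 m/s


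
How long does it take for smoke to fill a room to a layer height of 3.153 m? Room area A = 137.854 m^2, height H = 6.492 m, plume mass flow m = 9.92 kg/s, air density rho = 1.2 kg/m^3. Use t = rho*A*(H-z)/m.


H - z = 3.339 m
t = 1.2 * 137.854 * 3.339 / 9.92 = 55.681 s

55.681 s


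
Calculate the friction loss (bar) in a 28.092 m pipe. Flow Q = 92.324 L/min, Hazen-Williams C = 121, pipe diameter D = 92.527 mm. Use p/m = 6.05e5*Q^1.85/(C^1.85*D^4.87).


Q^1.85 = 4323.5
C^1.85 = 7131.0
D^4.87 = 3.7647e+09
p/m = 9.7433e-05 bar/m
p_total = 9.7433e-05 * 28.092 = 0.0027371 bar

0.0027371 bar


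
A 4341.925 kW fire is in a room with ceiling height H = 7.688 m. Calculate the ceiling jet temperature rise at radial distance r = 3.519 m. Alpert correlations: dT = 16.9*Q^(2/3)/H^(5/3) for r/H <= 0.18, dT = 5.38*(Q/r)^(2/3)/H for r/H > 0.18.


r/H = 3.519 / 7.688 = 0.45773
r/H > 0.18, so dT = 5.38*(Q/r)^(2/3)/H
Q/r = 1233.9
(Q/r)^(2/3) = 115.04
dT = 5.38 * 115.04 / 7.688 = 80.503 K

80.503 K


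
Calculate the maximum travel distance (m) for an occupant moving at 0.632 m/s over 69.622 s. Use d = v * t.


d = 0.632 * 69.622 = 44.001 m

44.001 m


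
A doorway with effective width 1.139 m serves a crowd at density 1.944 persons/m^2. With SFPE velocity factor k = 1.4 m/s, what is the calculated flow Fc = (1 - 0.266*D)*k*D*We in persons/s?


1 - 0.266*D = 1 - 0.266*1.944 = 0.48290
Fs = 0.48290 * 1.4 * 1.944 = 1.3142 persons/(s*m)
Fc = 1.3142 * 1.139 = 1.4969 persons/s

1.4969 persons/s


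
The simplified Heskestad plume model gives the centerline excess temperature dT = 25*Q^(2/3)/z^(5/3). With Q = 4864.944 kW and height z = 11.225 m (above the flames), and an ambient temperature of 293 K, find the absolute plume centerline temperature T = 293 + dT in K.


Q^(2/3) = 287.11
z^(5/3) = 56.274
dT = 25 * 287.11 / 56.274 = 127.55 K
T = 293 + 127.55 = 420.55 K

420.55 K


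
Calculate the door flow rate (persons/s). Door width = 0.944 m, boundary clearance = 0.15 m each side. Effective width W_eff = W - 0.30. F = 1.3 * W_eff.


W_eff = 0.944 - 0.30 = 0.644 m
F = 1.3 * 0.644 = 0.83720 persons/s

0.83720 persons/s


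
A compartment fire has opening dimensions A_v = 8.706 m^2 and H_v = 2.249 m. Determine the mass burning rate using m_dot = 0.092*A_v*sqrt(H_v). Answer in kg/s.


sqrt(H_v) = 1.4997
m_dot = 0.092 * 8.706 * 1.4997 = 1.2012 kg/s

1.2012 kg/s


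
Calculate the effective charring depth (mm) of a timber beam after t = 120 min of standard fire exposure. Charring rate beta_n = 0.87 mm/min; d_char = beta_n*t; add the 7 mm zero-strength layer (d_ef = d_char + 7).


d_char = 0.87 * 120 = 104.4 mm
d_ef = 104.4 + 1.0*7 = 111.4 mm

111.4 mm


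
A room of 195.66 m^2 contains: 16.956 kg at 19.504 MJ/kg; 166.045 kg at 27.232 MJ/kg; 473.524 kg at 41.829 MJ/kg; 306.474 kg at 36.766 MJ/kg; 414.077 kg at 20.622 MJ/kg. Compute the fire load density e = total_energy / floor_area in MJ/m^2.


Total energy = 16.956*19.504 + 166.045*27.232 + 473.524*41.829 + 306.474*36.766 + 414.077*20.622
= 330.7098 + 4521.737 + 19807.04 + 11267.82 + 8539.096
= 44466.40 MJ
e = 44466.40 / 195.66 = 227.26 MJ/m^2

227.26 MJ/m^2


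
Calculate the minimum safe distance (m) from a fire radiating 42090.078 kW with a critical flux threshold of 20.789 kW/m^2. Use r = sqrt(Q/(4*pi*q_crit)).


4*pi*q_crit = 261.24
Q/(4*pi*q_crit) = 161.12
r = sqrt(161.12) = 12.693 m

12.693 m


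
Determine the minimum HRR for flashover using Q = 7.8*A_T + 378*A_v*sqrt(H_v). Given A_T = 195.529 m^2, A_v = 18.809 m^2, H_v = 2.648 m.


7.8*A_T = 1525.1
sqrt(H_v) = 1.6273
378*A_v*sqrt(H_v) = 11570
Q = 1525.1 + 11570 = 13095 kW

13095 kW


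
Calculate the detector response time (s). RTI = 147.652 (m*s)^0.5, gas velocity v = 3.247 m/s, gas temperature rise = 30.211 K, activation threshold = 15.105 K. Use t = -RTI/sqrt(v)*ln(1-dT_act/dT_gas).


dT_act/dT_gas = 0.49998
ln(1 - 0.49998) = -0.69311
t = -147.652 / sqrt(3.247) * -0.69311 = 56.794 s

56.794 s


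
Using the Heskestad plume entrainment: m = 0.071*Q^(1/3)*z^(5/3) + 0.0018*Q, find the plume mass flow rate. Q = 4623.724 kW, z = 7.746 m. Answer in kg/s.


Q^(1/3) = 16.660
z^(5/3) = 30.325
First term = 0.071 * 16.660 * 30.325 = 35.869
Second term = 0.0018 * 4623.724 = 8.3227
m = 44.192 kg/s

44.192 kg/s


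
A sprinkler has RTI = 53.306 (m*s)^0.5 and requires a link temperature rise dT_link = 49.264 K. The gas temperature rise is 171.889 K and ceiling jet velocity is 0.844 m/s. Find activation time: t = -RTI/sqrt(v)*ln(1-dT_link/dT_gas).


dT_link/dT_gas = 0.28660
ln(1 - 0.28660) = -0.33772
t = -53.306 / sqrt(0.844) * -0.33772 = 19.596 s

19.596 s


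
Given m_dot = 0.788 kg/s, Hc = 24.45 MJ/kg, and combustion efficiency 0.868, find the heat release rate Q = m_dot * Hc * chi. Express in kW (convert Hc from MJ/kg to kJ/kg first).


Hc = 24.45 MJ/kg = 24.45 * 1000 kJ/kg = 24450 kJ/kg
Q = 0.788 kg/s * 24450 kJ/kg * 0.868 = 16723 kW

16723 kW


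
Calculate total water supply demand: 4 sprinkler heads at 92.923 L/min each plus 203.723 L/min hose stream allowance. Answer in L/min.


Sprinkler demand = 4 * 92.923 = 371.692 L/min
Total = 371.692 + 203.723 = 575.415 L/min

575.415 L/min


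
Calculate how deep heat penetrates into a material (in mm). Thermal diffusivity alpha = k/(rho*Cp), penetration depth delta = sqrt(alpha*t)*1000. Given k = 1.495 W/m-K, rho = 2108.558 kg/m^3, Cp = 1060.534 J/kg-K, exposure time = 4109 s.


alpha = 1.495 / (2108.558 * 1060.534) = 6.6855e-07 m^2/s
alpha * t = 0.0027471
delta = sqrt(0.0027471) * 1000 = 52.412 mm

52.412 mm


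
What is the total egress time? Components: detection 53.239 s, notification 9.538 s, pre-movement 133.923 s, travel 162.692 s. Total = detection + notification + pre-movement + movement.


Total = 53.239 + 9.538 + 133.923 + 162.692 = 359.392 s

359.392 s


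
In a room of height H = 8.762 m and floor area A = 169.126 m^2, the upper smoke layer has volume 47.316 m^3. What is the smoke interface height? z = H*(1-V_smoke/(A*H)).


V/(A*H) = 0.031930
1 - 0.031930 = 0.96807
z = 8.762 * 0.96807 = 8.4822 m

8.4822 m


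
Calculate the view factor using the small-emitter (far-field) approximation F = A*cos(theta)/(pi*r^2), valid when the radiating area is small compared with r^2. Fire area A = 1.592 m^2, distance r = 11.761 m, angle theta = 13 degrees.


cos(13 deg) = 0.97437
pi*r^2 = 434.55
F = 1.592 * 0.97437 / 434.55 = 0.0035697

0.0035697


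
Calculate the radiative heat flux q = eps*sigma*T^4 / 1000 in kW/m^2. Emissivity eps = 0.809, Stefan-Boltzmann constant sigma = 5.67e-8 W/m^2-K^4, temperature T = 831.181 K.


T^4 = 4.7729e+11
q = 0.809 * 5.67e-8 * 4.7729e+11 / 1000 = 21.893 kW/m^2

21.893 kW/m^2


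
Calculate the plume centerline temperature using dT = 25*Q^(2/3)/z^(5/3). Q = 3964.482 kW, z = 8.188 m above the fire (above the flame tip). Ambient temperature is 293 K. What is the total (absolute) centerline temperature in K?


Q^(2/3) = 250.49
z^(5/3) = 33.263
dT = 25 * 250.49 / 33.263 = 188.26 K
T = 293 + 188.26 = 481.26 K

481.26 K


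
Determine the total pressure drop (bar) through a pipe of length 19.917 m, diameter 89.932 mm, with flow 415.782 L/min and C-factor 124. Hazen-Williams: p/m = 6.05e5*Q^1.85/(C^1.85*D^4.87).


Q^1.85 = 69968
C^1.85 = 7461.6
D^4.87 = 3.2776e+09
p/m = 0.0017309 bar/m
p_total = 0.0017309 * 19.917 = 0.034474 bar

0.034474 bar


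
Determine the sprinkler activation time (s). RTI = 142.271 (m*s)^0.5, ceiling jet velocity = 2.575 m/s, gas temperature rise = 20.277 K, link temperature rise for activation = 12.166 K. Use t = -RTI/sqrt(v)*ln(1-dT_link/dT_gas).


dT_link/dT_gas = 0.59999
ln(1 - 0.59999) = -0.91627
t = -142.271 / sqrt(2.575) * -0.91627 = 81.236 s

81.236 s


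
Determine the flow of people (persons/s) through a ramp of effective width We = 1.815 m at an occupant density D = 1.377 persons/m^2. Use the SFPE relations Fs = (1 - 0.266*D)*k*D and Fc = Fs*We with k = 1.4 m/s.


1 - 0.266*D = 1 - 0.266*1.377 = 0.63372
Fs = 0.63372 * 1.4 * 1.377 = 1.2217 persons/(s*m)
Fc = 1.2217 * 1.815 = 2.2174 persons/s

2.2174 persons/s


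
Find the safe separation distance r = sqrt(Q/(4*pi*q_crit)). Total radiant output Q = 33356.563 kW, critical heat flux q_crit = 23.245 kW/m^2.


4*pi*q_crit = 292.11
Q/(4*pi*q_crit) = 114.19
r = sqrt(114.19) = 10.686 m

10.686 m


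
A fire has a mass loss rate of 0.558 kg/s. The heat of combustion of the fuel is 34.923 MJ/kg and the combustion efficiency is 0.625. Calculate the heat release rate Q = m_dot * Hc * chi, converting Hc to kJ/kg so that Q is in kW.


Hc = 34.923 MJ/kg = 34.923 * 1000 kJ/kg = 34923 kJ/kg
Q = 0.558 kg/s * 34923 kJ/kg * 0.625 = 12179 kW

12179 kW


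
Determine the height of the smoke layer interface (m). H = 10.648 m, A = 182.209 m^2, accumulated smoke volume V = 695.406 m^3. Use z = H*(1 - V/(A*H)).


V/(A*H) = 0.35843
1 - 0.35843 = 0.64157
z = 10.648 * 0.64157 = 6.8315 m

6.8315 m


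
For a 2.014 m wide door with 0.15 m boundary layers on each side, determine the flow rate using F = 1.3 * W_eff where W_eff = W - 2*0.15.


W_eff = 2.014 - 0.30 = 1.714 m
F = 1.3 * 1.714 = 2.2282 persons/s

2.2282 persons/s


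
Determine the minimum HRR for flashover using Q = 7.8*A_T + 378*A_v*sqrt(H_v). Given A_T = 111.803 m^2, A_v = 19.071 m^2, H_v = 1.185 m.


7.8*A_T = 872.06
sqrt(H_v) = 1.0886
378*A_v*sqrt(H_v) = 7847.4
Q = 872.06 + 7847.4 = 8719.4 kW

8719.4 kW


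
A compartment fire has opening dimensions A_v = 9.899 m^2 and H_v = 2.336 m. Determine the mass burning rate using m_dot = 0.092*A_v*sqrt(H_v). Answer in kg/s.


sqrt(H_v) = 1.5284
m_dot = 0.092 * 9.899 * 1.5284 = 1.3919 kg/s

1.3919 kg/s


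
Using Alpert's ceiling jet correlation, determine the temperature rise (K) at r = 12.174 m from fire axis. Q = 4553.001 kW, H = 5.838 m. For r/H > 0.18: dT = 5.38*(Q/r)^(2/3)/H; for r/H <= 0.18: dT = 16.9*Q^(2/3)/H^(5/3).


r/H = 12.174 / 5.838 = 2.0853
r/H > 0.18, so dT = 5.38*(Q/r)^(2/3)/H
Q/r = 373.99
(Q/r)^(2/3) = 51.909
dT = 5.38 * 51.909 / 5.838 = 47.837 K

47.837 K


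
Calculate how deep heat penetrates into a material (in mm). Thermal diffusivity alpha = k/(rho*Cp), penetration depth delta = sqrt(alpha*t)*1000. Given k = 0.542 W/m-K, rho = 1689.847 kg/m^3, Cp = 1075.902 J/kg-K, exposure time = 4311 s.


alpha = 0.542 / (1689.847 * 1075.902) = 2.9811e-07 m^2/s
alpha * t = 0.0012852
delta = sqrt(0.0012852) * 1000 = 35.849 mm

35.849 mm


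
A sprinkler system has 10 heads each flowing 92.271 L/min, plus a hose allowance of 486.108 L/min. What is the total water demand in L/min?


Sprinkler demand = 10 * 92.271 = 922.71 L/min
Total = 922.71 + 486.108 = 1408.818 L/min

1408.818 L/min


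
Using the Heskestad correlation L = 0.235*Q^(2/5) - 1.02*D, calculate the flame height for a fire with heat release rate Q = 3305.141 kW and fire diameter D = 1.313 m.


Q^(2/5) = 25.567
0.235 * Q^(2/5) = 6.0082
1.02 * D = 1.3393
L = 4.6689 m

4.6689 m


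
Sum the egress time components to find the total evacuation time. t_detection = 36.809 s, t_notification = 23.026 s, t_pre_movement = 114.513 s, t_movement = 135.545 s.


Total = 36.809 + 23.026 + 114.513 + 135.545 = 309.893 s

309.893 s


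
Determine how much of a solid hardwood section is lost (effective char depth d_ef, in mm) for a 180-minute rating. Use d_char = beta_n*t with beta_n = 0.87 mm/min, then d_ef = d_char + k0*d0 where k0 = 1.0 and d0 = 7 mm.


d_char = 0.87 * 180 = 156.6 mm
d_ef = 156.6 + 1.0*7 = 163.6 mm

163.6 mm


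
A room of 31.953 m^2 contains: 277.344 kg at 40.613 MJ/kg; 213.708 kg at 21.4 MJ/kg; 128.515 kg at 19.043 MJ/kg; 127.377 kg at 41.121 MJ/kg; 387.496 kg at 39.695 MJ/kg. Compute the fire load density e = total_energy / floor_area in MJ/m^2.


Total energy = 277.344*40.613 + 213.708*21.4 + 128.515*19.043 + 127.377*41.121 + 387.496*39.695
= 11263.77 + 4573.351 + 2447.311 + 5237.870 + 15381.65
= 38903.96 MJ
e = 38903.96 / 31.953 = 1217.5 MJ/m^2

1217.5 MJ/m^2


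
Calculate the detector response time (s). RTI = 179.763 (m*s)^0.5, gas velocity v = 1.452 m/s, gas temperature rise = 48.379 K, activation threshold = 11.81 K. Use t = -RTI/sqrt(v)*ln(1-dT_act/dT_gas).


dT_act/dT_gas = 0.24411
ln(1 - 0.24411) = -0.27986
t = -179.763 / sqrt(1.452) * -0.27986 = 41.751 s

41.751 s


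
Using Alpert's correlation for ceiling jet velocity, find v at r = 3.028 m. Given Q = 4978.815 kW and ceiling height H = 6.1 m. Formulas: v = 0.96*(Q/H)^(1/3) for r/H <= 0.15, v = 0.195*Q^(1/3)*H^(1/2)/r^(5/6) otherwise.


r/H = 3.028 / 6.1 = 0.49639
r/H > 0.15, so v = 0.195*Q^(1/3)*H^(1/2)/r^(5/6)
Q^(1/3) = 17.076
H^(1/2) = 2.4698
r^(5/6) = 2.5175
v = 0.195 * 17.076 * 2.4698 / 2.5175 = 3.2667 m/s

3.2667 m/s


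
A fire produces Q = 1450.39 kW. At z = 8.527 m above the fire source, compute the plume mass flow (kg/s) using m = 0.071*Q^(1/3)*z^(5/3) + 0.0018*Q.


Q^(1/3) = 11.320
z^(5/3) = 35.590
First term = 0.071 * 11.320 * 35.590 = 28.603
Second term = 0.0018 * 1450.39 = 2.6107
m = 31.214 kg/s

31.214 kg/s


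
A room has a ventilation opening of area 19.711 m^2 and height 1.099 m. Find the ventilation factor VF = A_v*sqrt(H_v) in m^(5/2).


sqrt(H_v) = 1.0483
VF = 19.711 * 1.0483 = 20.664 m^(5/2)

20.664 m^(5/2)


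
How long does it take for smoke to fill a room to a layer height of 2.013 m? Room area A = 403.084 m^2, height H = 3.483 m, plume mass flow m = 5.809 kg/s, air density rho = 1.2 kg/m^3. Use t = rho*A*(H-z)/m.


H - z = 1.47 m
t = 1.2 * 403.084 * 1.47 / 5.809 = 122.40 s

122.40 s


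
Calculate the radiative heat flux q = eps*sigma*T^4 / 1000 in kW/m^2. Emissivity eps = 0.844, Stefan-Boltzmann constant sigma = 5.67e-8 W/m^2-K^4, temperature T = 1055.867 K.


T^4 = 1.2429e+12
q = 0.844 * 5.67e-8 * 1.2429e+12 / 1000 = 59.479 kW/m^2

59.479 kW/m^2


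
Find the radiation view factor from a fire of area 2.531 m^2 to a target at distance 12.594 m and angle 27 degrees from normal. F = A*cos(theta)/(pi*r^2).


cos(27 deg) = 0.89101
pi*r^2 = 498.28
F = 2.531 * 0.89101 / 498.28 = 0.0045258

0.0045258


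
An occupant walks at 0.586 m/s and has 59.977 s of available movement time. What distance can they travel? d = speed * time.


d = 0.586 * 59.977 = 35.147 m

35.147 m


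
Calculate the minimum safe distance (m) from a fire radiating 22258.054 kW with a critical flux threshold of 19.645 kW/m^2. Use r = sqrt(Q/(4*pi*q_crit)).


4*pi*q_crit = 246.87
Q/(4*pi*q_crit) = 90.162
r = sqrt(90.162) = 9.4954 m

9.4954 m


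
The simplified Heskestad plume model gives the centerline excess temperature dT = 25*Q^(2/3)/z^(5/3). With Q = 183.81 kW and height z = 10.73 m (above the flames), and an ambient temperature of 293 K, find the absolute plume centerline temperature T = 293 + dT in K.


Q^(2/3) = 32.328
z^(5/3) = 52.199
dT = 25 * 32.328 / 52.199 = 15.483 K
T = 293 + 15.483 = 308.48 K

308.48 K


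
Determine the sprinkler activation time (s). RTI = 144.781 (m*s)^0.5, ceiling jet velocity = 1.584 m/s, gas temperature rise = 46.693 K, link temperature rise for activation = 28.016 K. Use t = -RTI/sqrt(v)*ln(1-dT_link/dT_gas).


dT_link/dT_gas = 0.60000
ln(1 - 0.60000) = -0.91630
t = -144.781 / sqrt(1.584) * -0.91630 = 105.41 s

105.41 s


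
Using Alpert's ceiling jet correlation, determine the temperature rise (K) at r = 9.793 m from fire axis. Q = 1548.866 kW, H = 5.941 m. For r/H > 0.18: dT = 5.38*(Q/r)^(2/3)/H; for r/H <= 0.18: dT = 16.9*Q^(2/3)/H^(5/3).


r/H = 9.793 / 5.941 = 1.6484
r/H > 0.18, so dT = 5.38*(Q/r)^(2/3)/H
Q/r = 158.16
(Q/r)^(2/3) = 29.246
dT = 5.38 * 29.246 / 5.941 = 26.484 K

26.484 K
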